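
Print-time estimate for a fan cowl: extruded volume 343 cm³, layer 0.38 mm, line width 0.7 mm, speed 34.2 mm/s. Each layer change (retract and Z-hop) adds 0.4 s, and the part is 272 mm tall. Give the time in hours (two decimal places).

Extrusion cross-section = 0.38 × 0.7, so 0.266 mm².
Total extruded path = 343000/0.266 = 1289473.7 mm.
Time extruding: 1289473.7 / 34.2 → 37703.9 s.
Layers = ⌈272/0.38⌉ = 716.
Non-print overhead: 716 × 0.4 → 286.4 s.
Altogether 37703.9 + 286.4 = 37990.3 s, i.e. 10.55 hours.

10.55 hours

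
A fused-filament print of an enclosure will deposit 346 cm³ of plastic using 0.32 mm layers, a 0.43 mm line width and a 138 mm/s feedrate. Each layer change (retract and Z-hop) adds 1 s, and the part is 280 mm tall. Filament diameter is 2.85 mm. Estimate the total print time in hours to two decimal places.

Bead cross-section: 0.32 × 0.43 → 0.1376 mm².
Total extruded path = 346000/0.1376 = 2514534.9 mm.
Time extruding = 2514534.9 / 138 = 18221.3 s.
Number of layers: 280 / 0.32 → 875 (rounded up).
Non-print overhead = 875 × 1, so 875 s.
Total = 18221.3 + 875 = 19096.3 s = 5.30 hours.

5.30 hours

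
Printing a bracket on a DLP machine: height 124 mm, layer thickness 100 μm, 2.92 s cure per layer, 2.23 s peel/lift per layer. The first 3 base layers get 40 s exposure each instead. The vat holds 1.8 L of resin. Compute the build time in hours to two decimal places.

1.80 hours

Number of layers: 124 / 0.1 → 1240 (rounded up).
Bottom layers = 3 × (40 + 2.23), so 126.69 s.
Normal layers = 1237 × (2.92 + 2.23), so 6370.55 s.
Total = 126.69 + 6370.55 = 6497.24 s = 1.80 hours.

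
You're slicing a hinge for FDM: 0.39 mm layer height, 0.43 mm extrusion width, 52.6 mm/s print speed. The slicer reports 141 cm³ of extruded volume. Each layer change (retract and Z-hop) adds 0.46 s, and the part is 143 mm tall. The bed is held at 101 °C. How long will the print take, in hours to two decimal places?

Bead cross-section = 0.39 × 0.43, so 0.1677 mm².
Path length: 141000 mm³ / 0.1677 mm² → 840787.1 mm.
Time extruding = 840787.1 / 52.6 = 15984.5 s.
Layer count = ceil(143 / 0.39) = 367.
Non-print overhead = 367 × 0.46 = 168.82 s.
Total = 15984.5 + 168.82 = 16153.32 s = 4.49 hours.

4.49 hours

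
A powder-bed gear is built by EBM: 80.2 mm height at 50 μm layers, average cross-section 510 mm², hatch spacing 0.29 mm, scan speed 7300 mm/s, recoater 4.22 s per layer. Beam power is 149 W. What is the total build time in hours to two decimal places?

1.99 hours

Layer count = ceil(80.2 / 0.05) = 1604.
Hatch length per layer = 510 / 0.29 = 1758.6 mm.
Per-layer scan time: 1758.6 / 7300 → 0.2409 s.
Layer cycle: 0.2409 + 4.22 → 4.4609 s.
Build time = 1604 × 4.4609 = 7155.2836 s = 1.99 hours.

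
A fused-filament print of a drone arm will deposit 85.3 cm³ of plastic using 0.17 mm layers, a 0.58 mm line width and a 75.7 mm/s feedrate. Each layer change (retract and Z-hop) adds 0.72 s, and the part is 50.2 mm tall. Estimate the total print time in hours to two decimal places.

3.23 hours

Bead cross-section = 0.17 × 0.58, so 0.0986 mm².
Total extruded path = 85300/0.0986 = 865111.6 mm.
Print-move time: 865111.6 / 75.7 → 11428.2 s.
Number of layers: 50.2 / 0.17 → 296 (rounded up).
Z-hop total = 296 × 0.72 = 213.12 s.
Total = 11428.2 + 213.12 = 11641.32 s = 3.23 hours.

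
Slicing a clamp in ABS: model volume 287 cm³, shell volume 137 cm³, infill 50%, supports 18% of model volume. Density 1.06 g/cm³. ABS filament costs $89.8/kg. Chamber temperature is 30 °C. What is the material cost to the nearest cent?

Infill region = 287 − 137 = 150 cm³.
Infill deposited: 0.50 × 150 → 75 cm³.
Support: 0.18 × 287 → 51.66 cm³.
Total printed volume = 137 + 75 + 51.66 = 263.66 cm³.
Mass = 263.66 × 1.06 = 279.4796 g.
At $89.8/kg: 279.4796/1000 × 89.8 = $25.10.

$25.10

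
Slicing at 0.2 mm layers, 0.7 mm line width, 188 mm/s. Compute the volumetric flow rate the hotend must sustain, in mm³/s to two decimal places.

26.32

Extrusion cross-section = 0.2 × 0.7 = 0.14 mm².
Q = v·A = 188 × 0.14 = 26.32 mm³/s.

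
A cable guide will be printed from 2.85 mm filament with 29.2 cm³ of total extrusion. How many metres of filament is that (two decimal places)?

Cross-section of 2.85 mm filament: π·(2.85/2)² = 6.3794 mm².
Length = 29.2 cm³ / 6.3794 mm² = 29200 / 6.3794 = 4577.23 mm = 4.58 m.

4.58 m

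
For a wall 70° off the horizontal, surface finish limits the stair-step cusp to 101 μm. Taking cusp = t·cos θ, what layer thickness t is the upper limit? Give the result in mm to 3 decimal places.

0.295 mm

t = h_c / cos θ = 0.101 / 0.3420 = 0.295 mm.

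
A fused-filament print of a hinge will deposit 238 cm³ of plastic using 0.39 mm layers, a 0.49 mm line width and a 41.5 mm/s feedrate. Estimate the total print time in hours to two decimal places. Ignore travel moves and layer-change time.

Bead cross-section = 0.39 × 0.49, so 0.1911 mm².
Total extruded path = 238000/0.1911 = 1245421.2 mm.
Print-move time: 1245421.2 / 41.5 → 30010.1 s.
Converting: 30010.1 s = 8.34 hours.

8.34 hours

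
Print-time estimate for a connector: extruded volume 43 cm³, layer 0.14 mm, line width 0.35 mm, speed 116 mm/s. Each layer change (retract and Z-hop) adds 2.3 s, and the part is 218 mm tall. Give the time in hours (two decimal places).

3.10 hours

Bead cross-section = 0.14 × 0.35, so 0.049 mm².
Toolpath length = 43 cm³ / 0.049 mm² = 43000 / 0.049 = 877551 mm.
Extrusion time: 877551 / 116 → 7565.1 s.
Number of layers: 218 / 0.14 → 1558 (rounded up).
Non-print overhead = 1558 × 2.3, so 3583.4 s.
Total = 7565.1 + 3583.4 = 11148.5 s = 3.10 hours.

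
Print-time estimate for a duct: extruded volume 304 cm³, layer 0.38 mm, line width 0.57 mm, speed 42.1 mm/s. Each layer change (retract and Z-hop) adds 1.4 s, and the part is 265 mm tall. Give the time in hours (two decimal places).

Bead cross-section = 0.38 × 0.57 = 0.2166 mm².
Toolpath length = 304 cm³ / 0.2166 mm² = 304000 / 0.2166 = 1403508.8 mm.
Extrusion time = 1403508.8 / 42.1, so 33337.5 s.
Layers = ⌈265/0.38⌉ = 698.
Non-print overhead: 698 × 1.4 → 977.2 s.
Altogether 33337.5 + 977.2 = 34314.7 s, i.e. 9.53 hours.

9.53 hours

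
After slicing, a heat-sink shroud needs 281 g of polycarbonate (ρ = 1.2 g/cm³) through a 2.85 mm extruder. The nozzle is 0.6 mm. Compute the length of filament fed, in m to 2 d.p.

36.71 m

Extruded volume: 281/1.2 = 234.1667 cm³ (234166.7 mm³).
Cross-section of 2.85 mm filament: π·(2.85/2)² = 6.3794 mm².
Length = 234166.7 / 6.3794 = 36706.7 mm = 36.71 m.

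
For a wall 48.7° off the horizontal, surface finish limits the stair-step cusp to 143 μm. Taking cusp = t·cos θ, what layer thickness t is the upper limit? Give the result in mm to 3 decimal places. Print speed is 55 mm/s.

0.217 mm

t = h_c / cos θ = 0.143 / 0.6600 = 0.217 mm.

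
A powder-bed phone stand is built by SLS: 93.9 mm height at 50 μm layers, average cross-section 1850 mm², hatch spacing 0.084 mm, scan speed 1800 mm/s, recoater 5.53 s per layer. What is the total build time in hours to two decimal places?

Layers = ⌈93.9/0.05⌉ = 1878.
Scan path per layer = 1850 / 0.084 = 22023.8 mm.
Scan time per layer = 22023.8 / 1800 = 12.2354 s.
Time per layer = 12.2354 + 5.53 = 17.7654 s.
1878 layers × 17.7654 s/layer = 33363.4212 s, i.e. 9.27 hours.

9.27 hours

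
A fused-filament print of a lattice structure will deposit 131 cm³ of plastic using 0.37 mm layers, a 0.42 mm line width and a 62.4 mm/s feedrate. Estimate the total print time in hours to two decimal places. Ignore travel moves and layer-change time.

Line area = 0.37 × 0.42 = 0.1554 mm².
Path length: 131000 mm³ / 0.1554 mm² → 842985.8 mm.
Print-move time: 842985.8 / 62.4 → 13509.4 s.
In the requested units: 13509.4 s = 3.75 hours.

3.75 hours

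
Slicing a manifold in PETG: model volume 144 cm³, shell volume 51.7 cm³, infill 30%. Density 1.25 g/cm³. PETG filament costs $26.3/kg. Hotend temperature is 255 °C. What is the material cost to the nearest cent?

Volume inside the shell = 144 − 51.7, so 92.3 cm³.
Infill volume = 0.30 × 92.3 = 27.69 cm³.
Total printed volume = 51.7 + 27.69 = 79.39 cm³.
Mass = 79.39 × 1.25 = 99.2375 g.
At $26.3/kg: 99.2375/1000 × 26.3 = $2.61.

$2.61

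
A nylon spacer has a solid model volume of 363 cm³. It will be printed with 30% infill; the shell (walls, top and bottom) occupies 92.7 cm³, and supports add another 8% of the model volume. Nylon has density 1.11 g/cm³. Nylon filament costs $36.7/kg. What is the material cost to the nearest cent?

Infill region = 363 − 92.7, so 270.3 cm³.
Deposited infill = 0.30 × 270.3, so 81.09 cm³.
Support: 0.08 × 363 → 29.04 cm³.
Deposited volume = 92.7 + 81.09 + 29.04, so 202.83 cm³.
Mass = 202.83 × 1.11, so 225.1413 g.
At $36.7/kg: 225.1413/1000 × 36.7 = $8.26.

$8.26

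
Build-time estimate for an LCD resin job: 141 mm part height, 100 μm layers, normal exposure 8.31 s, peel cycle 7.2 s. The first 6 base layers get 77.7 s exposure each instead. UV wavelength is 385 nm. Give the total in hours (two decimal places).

Layers = ⌈141/0.1⌉ = 1410.
Bottom layers = 6 × (77.7 + 7.2) = 509.4 s.
Normal layers = 1404 × (8.31 + 7.2), so 21776.04 s.
Total = 509.4 + 21776.04 = 22285.44 s = 6.19 hours.

6.19 hours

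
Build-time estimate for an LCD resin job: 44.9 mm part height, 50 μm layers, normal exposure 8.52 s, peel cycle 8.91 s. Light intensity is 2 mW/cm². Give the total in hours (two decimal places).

4.35 hours

Number of layers: 44.9 / 0.05 → 898 (rounded up).
Each layer takes = 8.52 + 8.91 = 17.43 s.
Total = 898 × 17.43 = 15652.14 s = 4.35 hours.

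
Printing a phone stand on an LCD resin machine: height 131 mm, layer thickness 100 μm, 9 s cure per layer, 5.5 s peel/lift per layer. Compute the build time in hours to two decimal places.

5.28 hours

Number of layers: 131 / 0.1 → 1310 (rounded up).
Per-layer time = 9 + 5.5 = 14.5 s.
Total = 1310 × 14.5 = 18995 s = 5.28 hours.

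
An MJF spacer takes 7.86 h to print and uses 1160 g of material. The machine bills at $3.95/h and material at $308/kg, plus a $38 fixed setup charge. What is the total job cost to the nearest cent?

Time charge: 3.95 × 7.86 → $31.047.
Material cost: 308 × 1160/1000 → $357.28.
Total = 31.047 + 357.28 + 38 = 426.327 ≈ $426.33.

$426.33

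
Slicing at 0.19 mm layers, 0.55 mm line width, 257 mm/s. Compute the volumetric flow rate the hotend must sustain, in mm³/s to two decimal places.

26.86

A = 0.19 × 0.55, so 0.1045 mm².
Q = v·A = 257 × 0.1045 = 26.86 mm³/s.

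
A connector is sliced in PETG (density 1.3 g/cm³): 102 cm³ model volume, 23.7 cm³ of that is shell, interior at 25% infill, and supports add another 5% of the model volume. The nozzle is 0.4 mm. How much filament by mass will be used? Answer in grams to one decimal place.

62.9 g

Interior volume = 102 − 23.7 = 78.3 cm³.
Deposited infill: 0.25 × 78.3 → 19.575 cm³.
Support = 0.05 × 102, so 5.1 cm³.
Total extruded: 23.7 + 19.575 + 5.1 → 48.375 cm³.
Mass = 48.375 × 1.3, so 62.8875 g.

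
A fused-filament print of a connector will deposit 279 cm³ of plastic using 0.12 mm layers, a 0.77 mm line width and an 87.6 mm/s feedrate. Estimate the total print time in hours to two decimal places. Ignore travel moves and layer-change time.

9.57 hours

Line area = 0.12 × 0.77, so 0.0924 mm².
Toolpath length = 279 cm³ / 0.0924 mm² = 279000 / 0.0924 = 3019480.5 mm.
Time extruding: 3019480.5 / 87.6 → 34469 s.
Converting: 34469 s = 9.57 hours.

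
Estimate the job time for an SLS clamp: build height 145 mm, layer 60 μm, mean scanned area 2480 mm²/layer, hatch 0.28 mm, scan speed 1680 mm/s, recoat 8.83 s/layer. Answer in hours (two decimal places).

9.47 hours

Number of layers: 145 / 0.06 → 2417 (rounded up).
Hatch length per layer = 2480 / 0.28, so 8857.1 mm.
Scan time per layer = 8857.1 / 1680, so 5.2721 s.
Layer cycle = 5.2721 + 8.83, so 14.1021 s.
Total: 2417 × 14.1021 s = 34084.7757 s → 9.47 hours.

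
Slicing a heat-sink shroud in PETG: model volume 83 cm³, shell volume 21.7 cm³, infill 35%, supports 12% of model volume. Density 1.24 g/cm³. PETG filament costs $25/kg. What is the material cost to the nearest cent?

$1.65

Interior volume = 83 − 21.7, so 61.3 cm³.
Infill deposited: 0.35 × 61.3 → 21.455 cm³.
Support: 0.12 × 83 → 9.96 cm³.
Deposited volume = 21.7 + 21.455 + 9.96, so 53.115 cm³.
Mass = 53.115 × 1.24 = 65.8626 g.
At $25/kg: 65.8626/1000 × 25 = $1.65.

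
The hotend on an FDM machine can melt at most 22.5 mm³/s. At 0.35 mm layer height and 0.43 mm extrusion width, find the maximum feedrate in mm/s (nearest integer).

150 mm/s

A: 0.35 × 0.43 → 0.1505 mm².
v_max = Q/A = 22.5/0.1505 = 149.50 mm/s → 150 mm/s.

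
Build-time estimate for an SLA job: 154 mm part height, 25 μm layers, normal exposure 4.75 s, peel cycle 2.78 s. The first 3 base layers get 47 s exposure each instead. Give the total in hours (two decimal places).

Layers = ⌈154/0.025⌉ = 6160.
Burn-in layers = 3 × (47 + 2.78) = 149.34 s.
Remaining layers = 6157 × (4.75 + 2.78), so 46362.21 s.
Sum: 149.34 + 46362.21 = 46511.55 s → 12.92 hours.

12.92 hours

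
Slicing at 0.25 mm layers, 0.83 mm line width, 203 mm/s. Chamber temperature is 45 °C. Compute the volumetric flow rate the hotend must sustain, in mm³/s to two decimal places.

42.12

Extrusion cross-section: 0.25 × 0.83 → 0.2075 mm².
Volumetric flow = 203 × 0.2075 = 42.12 mm³/s.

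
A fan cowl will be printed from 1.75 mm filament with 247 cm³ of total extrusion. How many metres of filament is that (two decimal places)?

A = π r² = π × 0.875² = 2.4053 mm².
Length = 247 cm³ / 2.4053 mm² = 247000 / 2.4053 = 102689.89 mm = 102.69 m.

102.69 m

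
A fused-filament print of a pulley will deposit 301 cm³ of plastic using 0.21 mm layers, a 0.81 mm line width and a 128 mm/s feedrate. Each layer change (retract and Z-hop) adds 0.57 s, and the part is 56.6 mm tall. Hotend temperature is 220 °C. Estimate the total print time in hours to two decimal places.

3.88 hours

Line area = 0.21 × 0.81, so 0.1701 mm².
Path length: 301000 mm³ / 0.1701 mm² → 1769547.3 mm.
Time extruding = 1769547.3 / 128 = 13824.6 s.
Layers = ⌈56.6/0.21⌉ = 270.
Layer-change overhead = 270 × 0.57 = 153.9 s.
Total = 13824.6 + 153.9 = 13978.5 s = 3.88 hours.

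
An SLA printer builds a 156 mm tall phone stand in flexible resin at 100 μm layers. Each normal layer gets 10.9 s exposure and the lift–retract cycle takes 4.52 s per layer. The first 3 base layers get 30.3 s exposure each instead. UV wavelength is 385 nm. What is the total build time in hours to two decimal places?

6.70 hours

Layers = ⌈156/0.1⌉ = 1560.
Bottom layers = 3 × (30.3 + 4.52), so 104.46 s.
Normal layers: 1557 × (10.9 + 4.52) → 24008.94 s.
Total = 104.46 + 24008.94 = 24113.4 s = 6.70 hours.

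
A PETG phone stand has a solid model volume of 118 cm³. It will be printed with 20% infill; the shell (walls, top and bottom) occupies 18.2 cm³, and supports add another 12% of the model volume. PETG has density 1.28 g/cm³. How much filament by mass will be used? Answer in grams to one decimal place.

Infill region: 118 − 18.2 → 99.8 cm³.
Deposited infill: 0.20 × 99.8 → 19.96 cm³.
Support = 0.12 × 118 = 14.16 cm³.
Deposited volume: 18.2 + 19.96 + 14.16 → 52.32 cm³.
Mass = 52.32 × 1.28 = 66.9696 g.

67.0 g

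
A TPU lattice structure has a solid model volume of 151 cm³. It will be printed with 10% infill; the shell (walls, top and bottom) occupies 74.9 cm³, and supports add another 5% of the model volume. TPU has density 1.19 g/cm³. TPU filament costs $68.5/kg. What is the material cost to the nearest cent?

Infill region = 151 − 74.9 = 76.1 cm³.
Infill deposited = 0.10 × 76.1 = 7.61 cm³.
Support = 0.05 × 151, so 7.55 cm³.
Total extruded: 74.9 + 7.61 + 7.55 → 90.06 cm³.
Mass: 90.06 × 1.19 → 107.1714 g.
Cost = 107.1714 g / 1000 × $68.5/kg = $7.34.

$7.34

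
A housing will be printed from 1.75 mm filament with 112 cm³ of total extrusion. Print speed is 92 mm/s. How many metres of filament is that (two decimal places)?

46.56 m

A = π r² = π × 0.875² = 2.4053 mm².
L = 112000 mm³ / 2.4053 mm² = 46563.84 mm, i.e. 46.56 m.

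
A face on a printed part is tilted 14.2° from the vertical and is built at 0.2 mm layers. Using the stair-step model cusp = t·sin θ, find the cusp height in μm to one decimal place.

49.1 μm

h_c = t·sin θ = 0.2 × 0.2453 = 0.04906 mm (49.1 μm).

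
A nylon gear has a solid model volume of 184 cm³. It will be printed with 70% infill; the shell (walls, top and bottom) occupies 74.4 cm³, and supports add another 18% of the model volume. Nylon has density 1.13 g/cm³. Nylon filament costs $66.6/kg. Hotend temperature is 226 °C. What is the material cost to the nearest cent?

$13.87

Infill region = 184 − 74.4, so 109.6 cm³.
Infill volume: 0.70 × 109.6 → 76.72 cm³.
Support: 0.18 × 184 → 33.12 cm³.
Deposited volume = 74.4 + 76.72 + 33.12, so 184.24 cm³.
Mass = 184.24 × 1.13 = 208.1912 g.
Cost = 208.1912 g / 1000 × $66.6/kg = $13.87.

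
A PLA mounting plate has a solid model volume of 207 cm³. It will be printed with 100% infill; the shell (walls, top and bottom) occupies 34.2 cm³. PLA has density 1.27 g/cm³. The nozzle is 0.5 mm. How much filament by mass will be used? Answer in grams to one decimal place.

262.9 g

Infill region = 207 − 34.2 = 172.8 cm³.
Deposited infill = 1.00 × 172.8, so 172.8 cm³.
Total printed volume = 34.2 + 172.8, so 207 cm³.
Mass: 207 × 1.27 → 262.89 g.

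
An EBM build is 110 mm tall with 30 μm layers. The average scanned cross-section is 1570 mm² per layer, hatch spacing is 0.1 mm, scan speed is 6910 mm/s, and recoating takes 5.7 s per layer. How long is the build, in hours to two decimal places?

8.12 hours

Layer count = ceil(110 / 0.03) = 3667.
Hatch length per layer: 1570 / 0.1 → 15700 mm.
Scan time per layer = 15700 / 6910 = 2.2721 s.
Time per layer: 2.2721 + 5.7 → 7.9721 s.
Build time = 3667 × 7.9721 = 29233.6907 s = 8.12 hours.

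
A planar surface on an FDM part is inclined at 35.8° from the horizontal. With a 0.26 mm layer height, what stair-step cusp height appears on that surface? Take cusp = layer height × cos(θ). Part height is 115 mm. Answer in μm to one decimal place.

cos(35.8°) = 0.8111, so cusp = 0.26 × 0.8111 = 0.210886 mm → 210.9 μm.

210.9 μm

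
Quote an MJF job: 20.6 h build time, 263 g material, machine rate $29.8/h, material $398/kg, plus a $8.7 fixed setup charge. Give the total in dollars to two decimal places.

Machine-time cost = 29.8 × 20.6, so $613.88.
Feedstock cost = 398 × 263/1000 = $104.674.
Total = 613.88 + 104.674 + 8.7 = 727.254 ≈ $727.25.

$727.25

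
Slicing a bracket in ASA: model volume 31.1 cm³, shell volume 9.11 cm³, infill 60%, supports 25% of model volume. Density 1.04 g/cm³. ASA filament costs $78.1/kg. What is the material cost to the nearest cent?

$2.44

Interior volume = 31.1 − 9.11, so 21.99 cm³.
Infill deposited: 0.60 × 21.99 → 13.194 cm³.
Support = 0.25 × 31.1 = 7.775 cm³.
Total extruded: 9.11 + 13.194 + 7.775 → 30.079 cm³.
Mass = 30.079 × 1.04, so 31.28216 g.
Cost = 31.28216 g / 1000 × $78.1/kg = $2.44.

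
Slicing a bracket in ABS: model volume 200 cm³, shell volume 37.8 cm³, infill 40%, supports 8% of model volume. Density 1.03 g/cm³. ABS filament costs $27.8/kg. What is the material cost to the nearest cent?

$3.40

Infill region = 200 − 37.8, so 162.2 cm³.
Deposited infill = 0.40 × 162.2, so 64.88 cm³.
Support = 0.08 × 200, so 16 cm³.
Total extruded = 37.8 + 64.88 + 16, so 118.68 cm³.
Mass: 118.68 × 1.03 → 122.2404 g.
At $27.8/kg: 122.2404/1000 × 27.8 = $3.40.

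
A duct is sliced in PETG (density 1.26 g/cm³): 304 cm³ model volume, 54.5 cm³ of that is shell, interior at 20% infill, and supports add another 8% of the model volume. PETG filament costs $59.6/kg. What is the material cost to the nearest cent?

$9.67

Interior volume = 304 − 54.5, so 249.5 cm³.
Infill volume = 0.20 × 249.5 = 49.9 cm³.
Support: 0.08 × 304 → 24.32 cm³.
Total printed volume = 54.5 + 49.9 + 24.32, so 128.72 cm³.
Mass = 128.72 × 1.26 = 162.1872 g.
Cost = 162.1872 g / 1000 × $59.6/kg = $9.67.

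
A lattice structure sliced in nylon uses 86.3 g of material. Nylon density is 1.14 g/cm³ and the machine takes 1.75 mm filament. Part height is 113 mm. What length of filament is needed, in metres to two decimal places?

Volume = 86.3 g / 1.14 g·cm⁻³ = 75.7018 cm³ = 75701.8 mm³.
Cross-section of 1.75 mm filament: π·(1.75/2)² = 2.4053 mm².
Length = 75701.8 / 2.4053 = 31472.91 mm = 31.47 m.

31.47 m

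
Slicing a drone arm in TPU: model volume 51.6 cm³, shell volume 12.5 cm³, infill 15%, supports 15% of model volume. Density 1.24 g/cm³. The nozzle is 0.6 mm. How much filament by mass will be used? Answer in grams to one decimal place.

32.4 g

Infill region = 51.6 − 12.5 = 39.1 cm³.
Infill deposited = 0.15 × 39.1 = 5.865 cm³.
Support = 0.15 × 51.6 = 7.74 cm³.
Total printed volume: 12.5 + 5.865 + 7.74 → 26.105 cm³.
Mass = 26.105 × 1.24, so 32.3702 g.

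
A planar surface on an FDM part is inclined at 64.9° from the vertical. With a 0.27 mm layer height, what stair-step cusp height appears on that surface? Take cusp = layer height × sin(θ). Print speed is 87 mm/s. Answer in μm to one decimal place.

sin(64.9°) = 0.9056, so cusp = 0.27 × 0.9056 = 0.244512 mm → 244.5 μm.

244.5 μm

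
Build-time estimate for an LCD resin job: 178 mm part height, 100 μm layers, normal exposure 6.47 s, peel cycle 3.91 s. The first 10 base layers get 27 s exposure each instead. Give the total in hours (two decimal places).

5.19 hours

Layer count = ceil(178 / 0.1) = 1780.
Burn-in layers = 10 × (27 + 3.91) = 309.1 s.
Remaining layers = 1770 × (6.47 + 3.91) = 18372.6 s.
Sum: 309.1 + 18372.6 = 18681.7 s → 5.19 hours.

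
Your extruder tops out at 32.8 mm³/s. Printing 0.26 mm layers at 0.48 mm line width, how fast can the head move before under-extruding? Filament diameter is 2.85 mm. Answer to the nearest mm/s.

A = 0.26 × 0.48, so 0.1248 mm².
Max speed = 32.8 / 0.1248 = 262.82 ≈ 263 mm/s.

263 mm/s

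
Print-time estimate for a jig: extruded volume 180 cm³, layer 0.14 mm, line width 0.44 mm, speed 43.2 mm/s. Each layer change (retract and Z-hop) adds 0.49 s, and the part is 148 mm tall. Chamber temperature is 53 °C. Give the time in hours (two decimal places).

18.93 hours

Extrusion cross-section: 0.14 × 0.44 → 0.0616 mm².
Toolpath length = 180 cm³ / 0.0616 mm² = 180000 / 0.0616 = 2922077.9 mm.
Extrusion time: 2922077.9 / 43.2 → 67640.7 s.
Layer count = ceil(148 / 0.14) = 1058.
Z-hop total: 1058 × 0.49 → 518.42 s.
Altogether 67640.7 + 518.42 = 68159.12 s, i.e. 18.93 hours.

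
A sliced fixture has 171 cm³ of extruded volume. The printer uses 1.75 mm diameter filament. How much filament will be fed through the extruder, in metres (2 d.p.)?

Cross-section of 1.75 mm filament: π·(1.75/2)² = 2.4053 mm².
Length = 171 cm³ / 2.4053 mm² = 171000 / 2.4053 = 71093 mm = 71.09 m.

71.09 m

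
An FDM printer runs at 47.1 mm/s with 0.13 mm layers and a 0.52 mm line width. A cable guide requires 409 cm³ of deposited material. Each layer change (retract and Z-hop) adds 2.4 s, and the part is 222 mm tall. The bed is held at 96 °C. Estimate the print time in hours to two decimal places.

Line area: 0.13 × 0.52 → 0.0676 mm².
Path length: 409000 mm³ / 0.0676 mm² → 6050295.9 mm.
Extrusion time = 6050295.9 / 47.1 = 128456.4 s.
Layer count = ceil(222 / 0.13) = 1708.
Non-print overhead = 1708 × 2.4, so 4099.2 s.
Altogether 128456.4 + 4099.2 = 132555.6 s, i.e. 36.82 hours.

36.82 hours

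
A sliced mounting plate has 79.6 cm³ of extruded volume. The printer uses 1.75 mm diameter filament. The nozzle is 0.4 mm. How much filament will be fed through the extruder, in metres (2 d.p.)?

33.09 m

A = π r² = π × 0.875² = 2.4053 mm².
L = 79600 mm³ / 2.4053 mm² = 33093.58 mm, i.e. 33.09 m.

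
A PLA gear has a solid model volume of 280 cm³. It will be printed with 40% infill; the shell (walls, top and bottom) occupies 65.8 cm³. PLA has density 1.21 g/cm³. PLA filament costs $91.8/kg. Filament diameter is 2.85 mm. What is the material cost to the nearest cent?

Volume inside the shell = 280 − 65.8, so 214.2 cm³.
Deposited infill: 0.40 × 214.2 → 85.68 cm³.
Total printed volume: 65.8 + 85.68 → 151.48 cm³.
Mass = 151.48 × 1.21, so 183.2908 g.
At $91.8/kg: 183.2908/1000 × 91.8 = $16.83.

$16.83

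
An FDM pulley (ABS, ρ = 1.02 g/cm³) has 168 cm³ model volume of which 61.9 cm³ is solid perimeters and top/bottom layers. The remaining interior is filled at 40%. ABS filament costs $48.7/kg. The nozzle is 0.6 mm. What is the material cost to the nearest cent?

$5.18

Interior volume: 168 − 61.9 → 106.1 cm³.
Infill deposited = 0.40 × 106.1, so 42.44 cm³.
Total extruded = 61.9 + 42.44, so 104.34 cm³.
Mass = 104.34 × 1.02 = 106.4268 g.
Cost = 106.4268 g / 1000 × $48.7/kg = $5.18.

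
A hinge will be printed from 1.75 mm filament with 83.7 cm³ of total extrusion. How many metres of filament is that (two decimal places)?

A = π r² = π × 0.875² = 2.4053 mm².
L = 83700 mm³ / 2.4053 mm² = 34798.15 mm, i.e. 34.80 m.

34.80 m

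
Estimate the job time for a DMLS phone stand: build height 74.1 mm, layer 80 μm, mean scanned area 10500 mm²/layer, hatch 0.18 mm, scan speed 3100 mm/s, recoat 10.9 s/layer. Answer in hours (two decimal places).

Layer count = ceil(74.1 / 0.08) = 927.
Hatch length per layer = 10500 / 0.18 = 58333.3 mm.
Per-layer scan time = 58333.3 / 3100 = 18.8172 s.
Time per layer = 18.8172 + 10.9, so 29.7172 s.
Build time = 927 × 29.7172 = 27547.8444 s = 7.65 hours.

7.65 hours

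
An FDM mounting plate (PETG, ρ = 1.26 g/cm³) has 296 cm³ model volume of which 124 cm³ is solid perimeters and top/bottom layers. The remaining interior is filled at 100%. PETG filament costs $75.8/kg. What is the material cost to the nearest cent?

Volume inside the shell = 296 − 124 = 172 cm³.
Deposited infill: 1.00 × 172 → 172 cm³.
Total printed volume = 124 + 172, so 296 cm³.
Mass = 296 × 1.26, so 372.96 g.
Cost = 372.96 g / 1000 × $75.8/kg = $28.27.

$28.27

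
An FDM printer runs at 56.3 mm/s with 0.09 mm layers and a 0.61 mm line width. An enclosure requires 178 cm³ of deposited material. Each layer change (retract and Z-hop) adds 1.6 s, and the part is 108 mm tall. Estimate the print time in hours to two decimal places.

16.53 hours

Extrusion cross-section = 0.09 × 0.61 = 0.0549 mm².
Toolpath length = 178 cm³ / 0.0549 mm² = 178000 / 0.0549 = 3242258.7 mm.
Print-move time = 3242258.7 / 56.3 = 57589 s.
Layer count = ceil(108 / 0.09) = 1200.
Non-print overhead: 1200 × 1.6 → 1920 s.
Altogether 57589 + 1920 = 59509 s, i.e. 16.53 hours.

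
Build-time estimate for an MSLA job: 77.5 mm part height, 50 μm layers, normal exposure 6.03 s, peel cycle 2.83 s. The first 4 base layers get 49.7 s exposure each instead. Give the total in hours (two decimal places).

3.86 hours

Layers = ⌈77.5/0.05⌉ = 1550.
Base layers = 4 × (49.7 + 2.83), so 210.12 s.
Remaining layers: 1546 × (6.03 + 2.83) → 13697.56 s.
Sum: 210.12 + 13697.56 = 13907.68 s → 3.86 hours.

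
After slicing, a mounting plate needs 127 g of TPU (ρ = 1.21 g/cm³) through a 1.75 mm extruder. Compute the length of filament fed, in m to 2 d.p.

Volume = 127 g / 1.21 g·cm⁻³ = 104.9587 cm³ = 104958.7 mm³.
Filament cross-section = π × (1.75/2)² = 2.4053 mm².
L = V/A = 104958.7/2.4053 = 43636.43 mm → 43.64 m.

43.64 m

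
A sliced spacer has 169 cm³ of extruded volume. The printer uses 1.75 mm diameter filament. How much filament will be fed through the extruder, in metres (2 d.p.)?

A = π r² = π × 0.875² = 2.4053 mm².
Length = 169 cm³ / 2.4053 mm² = 169000 / 2.4053 = 70261.51 mm = 70.26 m.

70.26 m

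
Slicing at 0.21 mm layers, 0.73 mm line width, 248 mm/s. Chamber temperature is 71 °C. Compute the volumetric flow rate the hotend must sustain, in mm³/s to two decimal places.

Bead cross-section = 0.21 × 0.73 = 0.1533 mm².
Q = v·A = 248 × 0.1533 = 38.02 mm³/s.

38.02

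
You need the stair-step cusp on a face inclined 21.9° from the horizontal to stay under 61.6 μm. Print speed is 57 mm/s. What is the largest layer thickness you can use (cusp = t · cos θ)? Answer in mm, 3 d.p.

0.066 mm

t = h_c / cos θ = 0.0616 / 0.9278 = 0.066 mm.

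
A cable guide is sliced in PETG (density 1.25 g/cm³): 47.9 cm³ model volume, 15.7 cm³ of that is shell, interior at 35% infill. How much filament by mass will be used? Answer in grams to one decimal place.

Interior volume = 47.9 − 15.7, so 32.2 cm³.
Infill volume = 0.35 × 32.2 = 11.27 cm³.
Deposited volume = 15.7 + 11.27 = 26.97 cm³.
Mass = 26.97 × 1.25, so 33.7125 g.

33.7 g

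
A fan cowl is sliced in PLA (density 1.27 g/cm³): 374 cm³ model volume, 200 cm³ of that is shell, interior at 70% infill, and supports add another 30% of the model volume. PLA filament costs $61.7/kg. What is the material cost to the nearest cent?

Interior volume: 374 − 200 → 174 cm³.
Infill deposited: 0.70 × 174 → 121.8 cm³.
Support = 0.30 × 374, so 112.2 cm³.
Deposited volume: 200 + 121.8 + 112.2 → 434 cm³.
Mass = 434 × 1.27, so 551.18 g.
Cost = 551.18 g / 1000 × $61.7/kg = $34.01.

$34.01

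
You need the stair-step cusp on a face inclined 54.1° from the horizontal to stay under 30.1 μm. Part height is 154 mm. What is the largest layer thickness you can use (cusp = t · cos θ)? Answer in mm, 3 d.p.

0.051 mm

Layer height = cusp / cos(54.1°) = 0.0301 / 0.5864 = 0.051 mm.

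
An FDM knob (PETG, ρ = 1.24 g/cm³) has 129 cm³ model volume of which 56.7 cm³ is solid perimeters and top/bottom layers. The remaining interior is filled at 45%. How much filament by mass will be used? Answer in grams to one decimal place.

Interior volume: 129 − 56.7 → 72.3 cm³.
Deposited infill = 0.45 × 72.3 = 32.535 cm³.
Total printed volume = 56.7 + 32.535 = 89.235 cm³.
Mass = 89.235 × 1.24, so 110.6514 g.

110.7 g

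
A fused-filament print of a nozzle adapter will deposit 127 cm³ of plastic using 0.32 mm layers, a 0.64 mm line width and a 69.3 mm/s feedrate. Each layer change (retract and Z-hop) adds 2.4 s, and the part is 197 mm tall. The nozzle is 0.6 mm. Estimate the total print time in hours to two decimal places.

Line area = 0.32 × 0.64, so 0.2048 mm².
Total extruded path = 127000/0.2048 = 620117.2 mm.
Print-move time = 620117.2 / 69.3, so 8948.3 s.
Number of layers: 197 / 0.32 → 616 (rounded up).
Layer-change overhead: 616 × 2.4 → 1478.4 s.
Total = 8948.3 + 1478.4 = 10426.7 s = 2.90 hours.

2.90 hours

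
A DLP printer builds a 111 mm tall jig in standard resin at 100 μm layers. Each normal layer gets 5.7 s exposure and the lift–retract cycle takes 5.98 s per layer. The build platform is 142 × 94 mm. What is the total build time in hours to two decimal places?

3.60 hours

Number of layers: 111 / 0.1 → 1110 (rounded up).
Per-layer time = 5.7 + 5.98, so 11.68 s.
Build time: 1110 × 11.68 s = 12964.8 s, i.e. 3.60 hours.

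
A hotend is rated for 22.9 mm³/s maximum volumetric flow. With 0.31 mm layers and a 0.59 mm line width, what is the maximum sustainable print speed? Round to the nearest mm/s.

125 mm/s

Extrusion cross-section = 0.31 × 0.59, so 0.1829 mm².
v_max = Q/A = 22.9/0.1829 = 125.21 mm/s → 125 mm/s.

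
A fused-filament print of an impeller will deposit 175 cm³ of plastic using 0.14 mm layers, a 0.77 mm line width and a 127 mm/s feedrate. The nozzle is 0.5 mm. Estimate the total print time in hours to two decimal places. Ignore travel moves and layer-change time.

Line area: 0.14 × 0.77 → 0.1078 mm².
Path length: 175000 mm³ / 0.1078 mm² → 1623376.6 mm.
Extrusion time = 1623376.6 / 127, so 12782.5 s.
12782.5 s = 3.55 hours.

3.55 hours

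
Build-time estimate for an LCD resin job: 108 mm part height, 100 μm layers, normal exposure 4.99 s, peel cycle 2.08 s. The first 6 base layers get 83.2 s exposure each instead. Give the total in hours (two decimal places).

Layers = ⌈108/0.1⌉ = 1080.
Base layers = 6 × (83.2 + 2.08) = 511.68 s.
Normal layers = 1074 × (4.99 + 2.08), so 7593.18 s.
Sum: 511.68 + 7593.18 = 8104.86 s → 2.25 hours.

2.25 hours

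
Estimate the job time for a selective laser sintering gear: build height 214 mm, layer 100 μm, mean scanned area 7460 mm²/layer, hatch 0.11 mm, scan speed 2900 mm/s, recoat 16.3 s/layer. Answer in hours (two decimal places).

Layers = ⌈214/0.1⌉ = 2140.
Per-layer scan distance: 7460 / 0.11 → 67818.2 mm.
Per-layer scan time = 67818.2 / 2900 = 23.3856 s.
Time per layer = 23.3856 + 16.3, so 39.6856 s.
2140 layers × 39.6856 s/layer = 84927.184 s, i.e. 23.59 hours.

23.59 hours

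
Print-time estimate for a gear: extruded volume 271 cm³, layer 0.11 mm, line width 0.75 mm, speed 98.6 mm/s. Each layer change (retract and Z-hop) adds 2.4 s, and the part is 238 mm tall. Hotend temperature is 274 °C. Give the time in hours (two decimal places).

Extrusion cross-section = 0.11 × 0.75, so 0.0825 mm².
Total extruded path = 271000/0.0825 = 3284848.5 mm.
Extrusion time: 3284848.5 / 98.6 → 33314.9 s.
Layer count = ceil(238 / 0.11) = 2164.
Non-print overhead = 2164 × 2.4, so 5193.6 s.
Total = 33314.9 + 5193.6 = 38508.5 s = 10.70 hours.

10.70 hours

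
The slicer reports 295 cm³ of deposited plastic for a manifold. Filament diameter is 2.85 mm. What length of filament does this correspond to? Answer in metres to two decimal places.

Filament cross-section = π × (2.85/2)² = 6.3794 mm².
L = 295000 mm³ / 6.3794 mm² = 46242.59 mm, i.e. 46.24 m.

46.24 m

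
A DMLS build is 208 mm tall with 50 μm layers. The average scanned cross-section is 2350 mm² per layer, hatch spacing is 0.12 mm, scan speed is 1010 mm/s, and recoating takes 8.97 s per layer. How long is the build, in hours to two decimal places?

32.77 hours

Layers = ⌈208/0.05⌉ = 4160.
Per-layer scan distance = 2350 / 0.12, so 19583.3 mm.
Per-layer scan time: 19583.3 / 1010 → 19.3894 s.
Layer cycle = 19.3894 + 8.97, so 28.3594 s.
4160 layers × 28.3594 s/layer = 117975.104 s, i.e. 32.77 hours.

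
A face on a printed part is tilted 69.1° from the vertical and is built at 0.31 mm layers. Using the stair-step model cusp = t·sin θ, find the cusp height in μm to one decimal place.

h_c = t·sin θ = 0.31 × 0.9342 = 0.289602 mm (289.6 μm).

289.6 μm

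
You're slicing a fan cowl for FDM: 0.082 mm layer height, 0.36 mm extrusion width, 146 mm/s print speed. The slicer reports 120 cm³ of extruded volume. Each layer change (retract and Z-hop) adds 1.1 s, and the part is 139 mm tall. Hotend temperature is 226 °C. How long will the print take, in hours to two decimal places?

8.25 hours

Line area = 0.082 × 0.36, so 0.02952 mm².
Toolpath length = 120 cm³ / 0.02952 mm² = 120000 / 0.02952 = 4065040.7 mm.
Print-move time: 4065040.7 / 146 → 27842.7 s.
Layer count = ceil(139 / 0.082) = 1696.
Z-hop total = 1696 × 1.1 = 1865.6 s.
Altogether 27842.7 + 1865.6 = 29708.3 s, i.e. 8.25 hours.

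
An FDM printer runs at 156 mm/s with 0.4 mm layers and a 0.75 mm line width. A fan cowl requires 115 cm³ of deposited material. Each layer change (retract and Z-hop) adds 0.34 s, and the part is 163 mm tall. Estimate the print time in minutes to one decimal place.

43.3 minutes

Bead cross-section = 0.4 × 0.75, so 0.3 mm².
Path length: 115000 mm³ / 0.3 mm² → 383333.3 mm.
Extrusion time: 383333.3 / 156 → 2457.3 s.
Number of layers: 163 / 0.4 → 408 (rounded up).
Non-print overhead: 408 × 0.34 → 138.72 s.
Total = 2457.3 + 138.72 = 2596.02 s = 43.3 minutes.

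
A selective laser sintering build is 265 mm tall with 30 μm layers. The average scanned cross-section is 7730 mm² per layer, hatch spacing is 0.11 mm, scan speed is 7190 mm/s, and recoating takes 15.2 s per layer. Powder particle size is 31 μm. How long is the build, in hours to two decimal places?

61.28 hours

Layers = ⌈265/0.03⌉ = 8834.
Scan path per layer: 7730 / 0.11 → 70272.7 mm.
Per-layer scan time = 70272.7 / 7190 = 9.7737 s.
Layer cycle = 9.7737 + 15.2, so 24.9737 s.
Total: 8834 × 24.9737 s = 220617.6658 s → 61.28 hours.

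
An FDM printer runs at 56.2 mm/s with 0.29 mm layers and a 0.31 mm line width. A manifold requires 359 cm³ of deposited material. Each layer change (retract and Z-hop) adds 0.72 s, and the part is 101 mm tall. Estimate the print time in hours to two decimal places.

Extrusion cross-section: 0.29 × 0.31 → 0.0899 mm².
Total extruded path = 359000/0.0899 = 3993325.9 mm.
Time extruding = 3993325.9 / 56.2 = 71055.6 s.
Layer count = ceil(101 / 0.29) = 349.
Z-hop total = 349 × 0.72 = 251.28 s.
Altogether 71055.6 + 251.28 = 71306.88 s, i.e. 19.81 hours.

19.81 hours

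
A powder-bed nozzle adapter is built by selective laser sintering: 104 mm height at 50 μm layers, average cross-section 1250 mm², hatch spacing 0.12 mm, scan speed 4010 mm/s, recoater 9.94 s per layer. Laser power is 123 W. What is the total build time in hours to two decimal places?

Layers = ⌈104/0.05⌉ = 2080.
Per-layer scan distance: 1250 / 0.12 → 10416.7 mm.
Scan time per layer = 10416.7 / 4010, so 2.5977 s.
Layer cycle: 2.5977 + 9.94 → 12.5377 s.
Total: 2080 × 12.5377 s = 26078.416 s → 7.24 hours.

7.24 hours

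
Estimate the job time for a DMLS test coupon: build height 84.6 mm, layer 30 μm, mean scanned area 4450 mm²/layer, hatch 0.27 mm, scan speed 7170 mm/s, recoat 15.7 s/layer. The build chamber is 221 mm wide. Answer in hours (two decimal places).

Layers = ⌈84.6/0.03⌉ = 2820.
Scan path per layer = 4450 / 0.27 = 16481.5 mm.
Scan time per layer: 16481.5 / 7170 → 2.2987 s.
Layer cycle = 2.2987 + 15.7, so 17.9987 s.
Build time = 2820 × 17.9987 = 50756.334 s = 14.10 hours.

14.10 hours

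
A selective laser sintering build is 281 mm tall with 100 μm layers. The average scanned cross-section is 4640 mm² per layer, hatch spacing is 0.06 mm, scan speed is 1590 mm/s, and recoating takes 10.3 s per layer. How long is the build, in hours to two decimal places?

Layer count = ceil(281 / 0.1) = 2810.
Scan path per layer = 4640 / 0.06 = 77333.3 mm.
Per-layer scan time = 77333.3 / 1590, so 48.6373 s.
Per-layer time: 48.6373 + 10.3 → 58.9373 s.
Total: 2810 × 58.9373 s = 165613.813 s → 46.00 hours.

46.00 hours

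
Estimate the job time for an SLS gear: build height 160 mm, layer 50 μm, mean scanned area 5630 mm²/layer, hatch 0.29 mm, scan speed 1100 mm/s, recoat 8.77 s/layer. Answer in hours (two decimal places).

23.48 hours

Layer count = ceil(160 / 0.05) = 3200.
Per-layer scan distance = 5630 / 0.29 = 19413.8 mm.
Per-layer scan time = 19413.8 / 1100 = 17.6489 s.
Time per layer = 17.6489 + 8.77 = 26.4189 s.
Build time = 3200 × 26.4189 = 84540.48 s = 23.48 hours.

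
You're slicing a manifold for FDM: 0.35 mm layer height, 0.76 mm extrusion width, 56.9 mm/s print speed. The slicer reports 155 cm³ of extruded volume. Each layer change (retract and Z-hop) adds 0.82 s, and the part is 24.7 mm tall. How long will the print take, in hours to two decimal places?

Bead cross-section = 0.35 × 0.76, so 0.266 mm².
Toolpath length = 155 cm³ / 0.266 mm² = 155000 / 0.266 = 582706.8 mm.
Time extruding = 582706.8 / 56.9, so 10240.9 s.
Layers = ⌈24.7/0.35⌉ = 71.
Layer-change overhead: 71 × 0.82 → 58.22 s.
Altogether 10240.9 + 58.22 = 10299.12 s, i.e. 2.86 hours.

2.86 hours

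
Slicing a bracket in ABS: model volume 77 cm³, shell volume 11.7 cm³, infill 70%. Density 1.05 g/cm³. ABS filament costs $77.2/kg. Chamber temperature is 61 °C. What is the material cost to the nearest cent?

Interior volume = 77 − 11.7, so 65.3 cm³.
Infill deposited = 0.70 × 65.3, so 45.71 cm³.
Total extruded: 11.7 + 45.71 → 57.41 cm³.
Mass: 57.41 × 1.05 → 60.2805 g.
At $77.2/kg: 60.2805/1000 × 77.2 = $4.65.

$4.65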